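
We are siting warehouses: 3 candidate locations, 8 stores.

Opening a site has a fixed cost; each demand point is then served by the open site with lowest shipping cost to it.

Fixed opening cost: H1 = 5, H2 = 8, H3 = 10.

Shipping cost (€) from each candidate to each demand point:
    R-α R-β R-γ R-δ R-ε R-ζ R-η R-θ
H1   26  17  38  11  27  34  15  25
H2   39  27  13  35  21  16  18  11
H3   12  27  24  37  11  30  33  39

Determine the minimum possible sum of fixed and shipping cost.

Open {H1, H2, H3}: assign each demand point to its cheapest open site.
  R-α→H3 12, R-β→H1 17, R-γ→H2 13, R-δ→H1 11, R-ε→H3 11, R-ζ→H2 16, R-η→H1 15, R-θ→H2 11
  shipping cost 106, fixed 23 → total 129.
Compare {H1, H2}: shipping cost 130 + fixed 13 = 143.
Compare {H1, H3}: shipping cost 145 + fixed 15 = 160.
Compare {H2, H3}: shipping cost 143 + fixed 18 = 161.
All other subsets cost ≥ 143. Minimum total cost: 129.

129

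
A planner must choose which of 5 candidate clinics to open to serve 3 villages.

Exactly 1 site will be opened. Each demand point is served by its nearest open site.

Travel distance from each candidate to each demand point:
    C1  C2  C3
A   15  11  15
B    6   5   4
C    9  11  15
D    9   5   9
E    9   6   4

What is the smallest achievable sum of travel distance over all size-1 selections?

15

Open {B}.
  C1→B 6, C2→B 5, C3→B 4  ⇒ total 15.
Compare {E}: total 19.
Compare {D}: total 23.
No size-1 selection does better; minimum is 15.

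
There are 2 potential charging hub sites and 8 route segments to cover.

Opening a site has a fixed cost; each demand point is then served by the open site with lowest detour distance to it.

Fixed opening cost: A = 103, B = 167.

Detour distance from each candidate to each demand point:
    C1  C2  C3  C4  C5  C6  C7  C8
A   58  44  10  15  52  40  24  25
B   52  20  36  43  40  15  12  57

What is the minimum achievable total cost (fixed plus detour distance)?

371

Open {A}: assign each demand point to its cheapest open site.
  C1→A 58, C2→A 44, C3→A 10, C4→A 15, C5→A 52, C6→A 40, C7→A 24, C8→A 25
  detour distance 268, fixed 103 → total 371.
Compare {B}: detour distance 275 + fixed 167 = 442.
Compare {A, B}: detour distance 189 + fixed 270 = 459.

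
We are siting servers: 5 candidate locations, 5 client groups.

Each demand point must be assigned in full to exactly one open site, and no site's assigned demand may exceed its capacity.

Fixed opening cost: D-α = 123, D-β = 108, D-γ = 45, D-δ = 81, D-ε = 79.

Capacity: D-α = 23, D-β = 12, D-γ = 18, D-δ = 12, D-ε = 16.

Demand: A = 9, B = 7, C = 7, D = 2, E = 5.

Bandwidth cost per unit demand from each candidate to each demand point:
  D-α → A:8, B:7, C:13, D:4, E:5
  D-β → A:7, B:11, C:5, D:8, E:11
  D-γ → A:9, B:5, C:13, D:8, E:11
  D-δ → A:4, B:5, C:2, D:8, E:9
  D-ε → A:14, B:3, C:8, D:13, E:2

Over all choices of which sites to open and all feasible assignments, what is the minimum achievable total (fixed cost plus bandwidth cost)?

317

Open {D-γ, D-δ}; cheapest assignment that respects the capacities:
  D-γ (cap 18, load 18): A, B, D — cost 9×9 + 7×5 + 2×8 = 132
  D-δ (cap 12, load 12): C, E — cost 7×2 + 5×9 = 59
  Shipping 191, fixed 126 → total 317.
  Any other capacity-feasible assignment to {D-γ, D-δ} ships for at least 191.
Compare {D-γ, D-ε}: its best feasible assignment gives total 322.
Compare {D-γ, D-δ, D-ε}: its best feasible assignment gives total 347.
Every other set of open sites that can feasibly serve all demand totals ≥ 322 even under its best assignment. Minimum: 317.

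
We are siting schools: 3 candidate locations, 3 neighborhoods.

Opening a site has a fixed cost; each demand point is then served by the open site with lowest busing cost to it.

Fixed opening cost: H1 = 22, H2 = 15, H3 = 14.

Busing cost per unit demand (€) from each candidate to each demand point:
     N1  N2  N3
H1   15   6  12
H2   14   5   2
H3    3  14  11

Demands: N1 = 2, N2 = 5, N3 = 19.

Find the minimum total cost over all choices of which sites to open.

98

Open {H2, H3}: assign each demand point to its cheapest open site.
  N1→H3 2×3=6, N2→H2 5×5=25, N3→H2 19×2=38
  busing cost 69, fixed 29 → total 98.
Compare {H2}: busing cost 91 + fixed 15 = 106.
Compare {H1, H2, H3}: busing cost 69 + fixed 51 = 120.
Compare {H1, H2}: busing cost 91 + fixed 37 = 128.
All other subsets cost ≥ 106. Minimum total cost: 98.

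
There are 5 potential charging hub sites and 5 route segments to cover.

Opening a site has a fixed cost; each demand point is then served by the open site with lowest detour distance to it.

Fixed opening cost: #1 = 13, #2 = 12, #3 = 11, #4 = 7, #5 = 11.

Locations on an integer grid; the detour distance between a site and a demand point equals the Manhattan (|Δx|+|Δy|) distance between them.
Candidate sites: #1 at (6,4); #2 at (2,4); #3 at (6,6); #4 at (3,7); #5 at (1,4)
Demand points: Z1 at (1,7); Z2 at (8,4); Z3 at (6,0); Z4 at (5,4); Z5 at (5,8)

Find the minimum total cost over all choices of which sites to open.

Open {#1, #4}: assign each demand point to its cheapest open site.
  Z1→#4 2, Z2→#1 2, Z3→#1 4, Z4→#1 1, Z5→#4 3
  detour distance 12, fixed 20 → total 32.
Compare {#1}: detour distance 20 + fixed 13 = 33.
Compare {#3}: detour distance 22 + fixed 11 = 33.
Compare {#4}: detour distance 28 + fixed 7 = 35.
All other subsets cost ≥ 33. Minimum total cost: 32.

32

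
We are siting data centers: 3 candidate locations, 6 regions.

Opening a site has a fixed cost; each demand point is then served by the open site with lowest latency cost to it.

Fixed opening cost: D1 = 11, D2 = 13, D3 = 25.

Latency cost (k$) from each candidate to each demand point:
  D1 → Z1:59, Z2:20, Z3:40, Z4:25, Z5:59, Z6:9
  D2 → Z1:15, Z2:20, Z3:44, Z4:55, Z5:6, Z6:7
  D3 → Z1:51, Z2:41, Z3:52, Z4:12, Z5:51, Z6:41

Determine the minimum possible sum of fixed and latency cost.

Open {D1, D2}: assign each demand point to its cheapest open site.
  Z1→D2 15, Z2→D1 20, Z3→D1 40, Z4→D1 25, Z5→D2 6, Z6→D2 7
  latency cost 113, fixed 24 → total 137.
Compare {D2, D3}: latency cost 104 + fixed 38 = 142.
Compare {D1, D2, D3}: latency cost 100 + fixed 49 = 149.
Compare {D2}: latency cost 147 + fixed 13 = 160.
All other subsets cost ≥ 142. Minimum total cost: 137.

137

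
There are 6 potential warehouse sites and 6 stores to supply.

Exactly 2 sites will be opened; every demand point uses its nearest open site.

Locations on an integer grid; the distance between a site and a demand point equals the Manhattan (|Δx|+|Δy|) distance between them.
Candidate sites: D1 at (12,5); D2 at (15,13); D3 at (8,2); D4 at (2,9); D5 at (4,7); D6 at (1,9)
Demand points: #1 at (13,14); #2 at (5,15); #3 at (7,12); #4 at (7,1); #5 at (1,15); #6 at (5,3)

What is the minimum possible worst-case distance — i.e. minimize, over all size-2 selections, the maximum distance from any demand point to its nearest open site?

10

Open {D1, D4}.
  Farthest demand point is #1 at distance 10 (to D1); all others are ≤ 10.
With {D1, D6} the worst case is 10.
With {D1, D5} the worst case is 11.
No size-2 selection achieves below 10.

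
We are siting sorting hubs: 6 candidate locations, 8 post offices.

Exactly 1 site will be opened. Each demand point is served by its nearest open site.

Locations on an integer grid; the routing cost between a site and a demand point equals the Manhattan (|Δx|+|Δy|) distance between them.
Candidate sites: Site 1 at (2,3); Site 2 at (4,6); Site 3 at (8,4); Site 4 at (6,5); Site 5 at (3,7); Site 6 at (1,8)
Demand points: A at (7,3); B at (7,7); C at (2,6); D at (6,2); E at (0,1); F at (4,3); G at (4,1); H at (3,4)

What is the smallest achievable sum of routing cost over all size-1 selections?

Open {Site 1}.
  A→Site 1 5, B→Site 1 9, C→Site 1 3, D→Site 1 5, E→Site 1 4, F→Site 1 2, G→Site 1 4, H→Site 1 2  ⇒ total 34.
Compare {Site 2}: total 38.
Compare {Site 4}: total 38.
No size-1 selection does better; minimum is 34.

34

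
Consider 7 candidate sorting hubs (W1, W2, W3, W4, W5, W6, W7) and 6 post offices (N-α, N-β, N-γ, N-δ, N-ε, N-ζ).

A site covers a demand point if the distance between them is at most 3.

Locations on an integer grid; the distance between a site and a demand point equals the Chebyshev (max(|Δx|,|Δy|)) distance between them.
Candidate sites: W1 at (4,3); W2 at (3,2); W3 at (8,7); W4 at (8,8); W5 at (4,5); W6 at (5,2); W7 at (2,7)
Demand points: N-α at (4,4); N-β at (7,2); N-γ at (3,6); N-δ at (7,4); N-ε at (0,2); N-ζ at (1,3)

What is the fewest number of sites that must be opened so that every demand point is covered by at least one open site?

Coverage sets (demand points within 3 of each site):
  W1: {N-α, N-β, N-γ, N-δ, N-ζ}
  W2: {N-α, N-ε, N-ζ}
  W3: {N-δ}
  W4: {}
  W5: {N-α, N-β, N-γ, N-δ, N-ζ}
  W6: {N-α, N-β, N-δ}
  W7: {N-α, N-γ}
No single site covers all 6 demand points.
But {W1, W2} covers everything, so the minimum is 2.

2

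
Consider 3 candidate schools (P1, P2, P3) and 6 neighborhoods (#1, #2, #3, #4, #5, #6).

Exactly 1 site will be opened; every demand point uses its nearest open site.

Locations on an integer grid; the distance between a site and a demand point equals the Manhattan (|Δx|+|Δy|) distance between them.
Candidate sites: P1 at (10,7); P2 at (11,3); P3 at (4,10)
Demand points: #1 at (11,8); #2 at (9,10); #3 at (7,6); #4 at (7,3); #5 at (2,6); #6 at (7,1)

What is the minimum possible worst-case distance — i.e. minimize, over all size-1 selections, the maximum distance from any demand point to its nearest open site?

Open {P1}.
  Farthest demand point is #5 at distance 9 (to P1); all others are ≤ 9.
With {P2} the worst case is 12.
With {P3} the worst case is 12.
No size-1 selection achieves below 9.

9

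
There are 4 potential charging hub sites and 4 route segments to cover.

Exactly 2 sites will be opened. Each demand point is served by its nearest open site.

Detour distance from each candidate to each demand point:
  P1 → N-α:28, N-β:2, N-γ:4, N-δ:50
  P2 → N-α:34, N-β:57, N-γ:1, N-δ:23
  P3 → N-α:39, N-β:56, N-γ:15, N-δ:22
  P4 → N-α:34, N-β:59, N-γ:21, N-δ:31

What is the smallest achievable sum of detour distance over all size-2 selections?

54

Open {P1, P2}.
  N-α→P1 28, N-β→P1 2, N-γ→P2 1, N-δ→P2 23  ⇒ total 54.
Compare {P1, P3}: total 56.
Compare {P1, P4}: total 65.
No size-2 selection does better; minimum is 54.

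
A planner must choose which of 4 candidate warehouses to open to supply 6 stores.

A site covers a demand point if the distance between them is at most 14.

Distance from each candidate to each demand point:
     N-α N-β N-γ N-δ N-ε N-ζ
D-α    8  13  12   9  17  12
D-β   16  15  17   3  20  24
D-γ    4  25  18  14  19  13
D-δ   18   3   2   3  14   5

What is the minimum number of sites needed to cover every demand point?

2

Coverage sets (demand points within 14 of each site):
  D-α: {N-α, N-β, N-γ, N-δ, N-ζ}
  D-β: {N-δ}
  D-γ: {N-α, N-δ, N-ζ}
  D-δ: {N-β, N-γ, N-δ, N-ε, N-ζ}
No single site covers all 6 demand points.
But {D-α, D-δ} covers everything, so the minimum is 2.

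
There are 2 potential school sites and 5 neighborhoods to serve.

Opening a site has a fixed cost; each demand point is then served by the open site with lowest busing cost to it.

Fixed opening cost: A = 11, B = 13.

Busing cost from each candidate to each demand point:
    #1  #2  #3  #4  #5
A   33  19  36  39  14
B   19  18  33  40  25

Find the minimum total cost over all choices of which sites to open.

147

Open {A, B}: assign each demand point to its cheapest open site.
  #1→B 19, #2→B 18, #3→B 33, #4→A 39, #5→A 14
  busing cost 123, fixed 24 → total 147.
Compare {B}: busing cost 135 + fixed 13 = 148.
Compare {A}: busing cost 141 + fixed 11 = 152.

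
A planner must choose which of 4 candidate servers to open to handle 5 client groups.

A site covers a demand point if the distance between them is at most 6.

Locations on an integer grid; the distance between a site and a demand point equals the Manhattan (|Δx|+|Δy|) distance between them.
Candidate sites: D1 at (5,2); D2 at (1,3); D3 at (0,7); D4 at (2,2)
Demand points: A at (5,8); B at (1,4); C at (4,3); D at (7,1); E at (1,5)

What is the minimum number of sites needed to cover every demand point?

Coverage sets (demand points within 6 of each site):
  D1: {A, B, C, D}
  D2: {B, C, E}
  D3: {A, B, E}
  D4: {B, C, D, E}
No single site covers all 5 demand points.
But {D1, D2} covers everything, so the minimum is 2.

2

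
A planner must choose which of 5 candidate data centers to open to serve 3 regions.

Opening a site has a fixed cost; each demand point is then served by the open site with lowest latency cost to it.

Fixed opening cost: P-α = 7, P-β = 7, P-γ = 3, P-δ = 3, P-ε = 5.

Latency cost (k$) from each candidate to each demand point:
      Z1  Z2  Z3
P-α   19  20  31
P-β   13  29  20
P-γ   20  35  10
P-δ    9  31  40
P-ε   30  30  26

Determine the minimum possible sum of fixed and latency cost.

Open {P-α, P-γ, P-δ}: assign each demand point to its cheapest open site.
  Z1→P-δ 9, Z2→P-α 20, Z3→P-γ 10
  latency cost 39, fixed 13 → total 52.
Compare {P-γ, P-δ}: latency cost 50 + fixed 6 = 56.
Compare {P-α, P-γ, P-δ, P-ε}: latency cost 39 + fixed 18 = 57.
Compare {P-α, P-γ}: latency cost 49 + fixed 10 = 59.
All other subsets cost ≥ 56. Minimum total cost: 52.

52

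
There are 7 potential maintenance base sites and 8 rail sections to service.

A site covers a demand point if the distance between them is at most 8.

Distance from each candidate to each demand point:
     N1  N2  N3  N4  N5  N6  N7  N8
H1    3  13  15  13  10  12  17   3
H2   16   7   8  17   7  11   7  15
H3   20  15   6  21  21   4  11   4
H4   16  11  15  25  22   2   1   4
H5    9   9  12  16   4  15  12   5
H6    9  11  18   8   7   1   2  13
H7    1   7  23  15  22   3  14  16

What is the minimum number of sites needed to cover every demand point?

Coverage sets (demand points within 8 of each site):
  H1: {N1, N8}
  H2: {N2, N3, N5, N7}
  H3: {N3, N6, N8}
  H4: {N6, N7, N8}
  H5: {N5, N8}
  H6: {N4, N5, N6, N7}
  H7: {N1, N2, N6}
No 2 sites suffice: every size-2 union leaves at least one demand point uncovered.
But {H1, H2, H6} covers everything, so the minimum is 3.

3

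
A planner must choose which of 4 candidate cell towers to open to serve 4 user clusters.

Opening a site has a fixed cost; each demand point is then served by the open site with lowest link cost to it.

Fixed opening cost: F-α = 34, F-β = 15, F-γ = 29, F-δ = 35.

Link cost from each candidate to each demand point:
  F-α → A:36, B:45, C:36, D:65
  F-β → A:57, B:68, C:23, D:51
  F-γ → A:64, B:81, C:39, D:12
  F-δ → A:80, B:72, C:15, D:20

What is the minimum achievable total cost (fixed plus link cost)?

Open {F-α, F-δ}: assign each demand point to its cheapest open site.
  A→F-α 36, B→F-α 45, C→F-δ 15, D→F-δ 20
  link cost 116, fixed 69 → total 185.
Compare {F-α, F-γ}: link cost 129 + fixed 63 = 192.
Compare {F-α, F-β, F-γ}: link cost 116 + fixed 78 = 194.
Compare {F-α, F-β, F-δ}: link cost 116 + fixed 84 = 200.
All other subsets cost ≥ 192. Minimum total cost: 185.

185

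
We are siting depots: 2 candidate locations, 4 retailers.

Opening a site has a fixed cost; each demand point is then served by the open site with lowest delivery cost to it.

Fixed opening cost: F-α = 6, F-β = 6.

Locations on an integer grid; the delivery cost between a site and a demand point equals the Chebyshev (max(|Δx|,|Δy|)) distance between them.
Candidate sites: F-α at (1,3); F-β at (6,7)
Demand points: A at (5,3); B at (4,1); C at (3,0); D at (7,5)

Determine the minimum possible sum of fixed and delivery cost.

22

Open {F-α}: assign each demand point to its cheapest open site.
  A→F-α 4, B→F-α 3, C→F-α 3, D→F-α 6
  delivery cost 16, fixed 6 → total 22.
Compare {F-α, F-β}: delivery cost 12 + fixed 12 = 24.
Compare {F-β}: delivery cost 19 + fixed 6 = 25.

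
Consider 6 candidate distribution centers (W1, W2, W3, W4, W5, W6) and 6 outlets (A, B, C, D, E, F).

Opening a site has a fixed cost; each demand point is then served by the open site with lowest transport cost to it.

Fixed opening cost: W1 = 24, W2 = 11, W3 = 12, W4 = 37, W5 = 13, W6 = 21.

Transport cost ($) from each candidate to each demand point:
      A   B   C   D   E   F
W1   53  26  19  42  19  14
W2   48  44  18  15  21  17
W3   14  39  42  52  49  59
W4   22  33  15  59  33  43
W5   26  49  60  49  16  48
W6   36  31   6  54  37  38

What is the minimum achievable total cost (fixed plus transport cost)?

147

Open {W2, W3}: assign each demand point to its cheapest open site.
  A→W3 14, B→W3 39, C→W2 18, D→W2 15, E→W2 21, F→W2 17
  transport cost 124, fixed 23 → total 147.
Compare {W2, W3, W6}: transport cost 104 + fixed 44 = 148.
Compare {W1, W2, W3}: transport cost 106 + fixed 47 = 153.
Compare {W2, W3, W5}: transport cost 119 + fixed 36 = 155.
All other subsets cost ≥ 148. Minimum total cost: 147.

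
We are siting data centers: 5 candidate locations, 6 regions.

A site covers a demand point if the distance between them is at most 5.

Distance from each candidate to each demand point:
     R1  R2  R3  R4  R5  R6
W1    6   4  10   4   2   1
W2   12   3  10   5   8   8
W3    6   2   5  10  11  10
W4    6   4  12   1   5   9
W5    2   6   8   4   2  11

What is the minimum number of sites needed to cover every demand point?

Coverage sets (demand points within 5 of each site):
  W1: {R2, R4, R5, R6}
  W2: {R2, R4}
  W3: {R2, R3}
  W4: {R2, R4, R5}
  W5: {R1, R4, R5}
No 2 sites suffice: every size-2 union leaves at least one demand point uncovered.
But {W1, W3, W5} covers everything, so the minimum is 3.

3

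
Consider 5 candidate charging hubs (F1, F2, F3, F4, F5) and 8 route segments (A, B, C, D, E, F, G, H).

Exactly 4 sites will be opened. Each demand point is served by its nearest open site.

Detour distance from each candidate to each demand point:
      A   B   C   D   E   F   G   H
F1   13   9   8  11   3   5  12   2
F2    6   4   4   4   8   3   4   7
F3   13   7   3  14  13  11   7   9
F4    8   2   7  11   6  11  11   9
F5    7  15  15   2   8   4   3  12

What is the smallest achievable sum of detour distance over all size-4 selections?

Open {F1, F2, F4, F5}.
  A→F2 6, B→F4 2, C→F2 4, D→F5 2, E→F1 3, F→F2 3, G→F5 3, H→F1 2  ⇒ total 25.
Compare {F1, F2, F3, F5}: total 26.
Compare {F1, F3, F4, F5}: total 26.
No size-4 selection does better; minimum is 25.

25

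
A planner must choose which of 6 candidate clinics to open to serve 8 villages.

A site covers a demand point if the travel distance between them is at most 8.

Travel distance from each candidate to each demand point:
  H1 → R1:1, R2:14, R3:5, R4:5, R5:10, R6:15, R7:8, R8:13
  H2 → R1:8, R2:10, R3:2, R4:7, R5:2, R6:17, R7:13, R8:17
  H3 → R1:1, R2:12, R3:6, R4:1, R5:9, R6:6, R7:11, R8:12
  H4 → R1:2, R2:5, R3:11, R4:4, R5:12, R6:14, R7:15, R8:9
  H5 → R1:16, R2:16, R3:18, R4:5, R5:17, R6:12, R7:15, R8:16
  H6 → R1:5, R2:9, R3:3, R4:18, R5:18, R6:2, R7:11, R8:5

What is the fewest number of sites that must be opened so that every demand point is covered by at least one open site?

Coverage sets (demand points within 8 of each site):
  H1: {R1, R3, R4, R7}
  H2: {R1, R3, R4, R5}
  H3: {R1, R3, R4, R6}
  H4: {R1, R2, R4}
  H5: {R4}
  H6: {R1, R3, R6, R8}
No 3 sites suffice: every size-3 union leaves at least one demand point uncovered.
But {H1, H2, H4, H6} covers everything, so the minimum is 4.

4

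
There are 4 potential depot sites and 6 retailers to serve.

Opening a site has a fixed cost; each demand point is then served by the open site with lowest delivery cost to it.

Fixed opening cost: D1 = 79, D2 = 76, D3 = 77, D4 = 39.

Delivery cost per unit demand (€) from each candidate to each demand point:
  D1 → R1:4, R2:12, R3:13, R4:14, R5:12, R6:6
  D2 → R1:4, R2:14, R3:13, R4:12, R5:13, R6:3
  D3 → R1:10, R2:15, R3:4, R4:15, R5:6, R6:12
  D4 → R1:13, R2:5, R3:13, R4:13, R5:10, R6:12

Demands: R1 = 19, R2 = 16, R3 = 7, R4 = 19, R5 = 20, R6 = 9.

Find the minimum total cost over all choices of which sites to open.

Open {D2, D3, D4}: assign each demand point to its cheapest open site.
  R1→D2 19×4=76, R2→D4 16×5=80, R3→D3 7×4=28, R4→D2 19×12=228, R5→D3 20×6=120, R6→D2 9×3=27
  delivery cost 559, fixed 192 → total 751.
Compare {D1, D3, D4}: delivery cost 605 + fixed 195 = 800.
Compare {D2, D4}: delivery cost 702 + fixed 115 = 817.
Compare {D1, D2, D3, D4}: delivery cost 559 + fixed 271 = 830.
All other subsets cost ≥ 800. Minimum total cost: 751.

751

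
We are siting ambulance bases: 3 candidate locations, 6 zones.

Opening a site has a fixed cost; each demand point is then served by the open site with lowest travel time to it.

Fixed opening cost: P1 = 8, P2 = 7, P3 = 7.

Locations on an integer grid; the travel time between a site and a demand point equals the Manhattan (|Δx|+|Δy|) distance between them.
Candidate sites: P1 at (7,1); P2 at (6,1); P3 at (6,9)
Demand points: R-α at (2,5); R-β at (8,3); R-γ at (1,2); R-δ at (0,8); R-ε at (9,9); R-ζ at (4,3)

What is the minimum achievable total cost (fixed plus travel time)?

46

Open {P2, P3}: assign each demand point to its cheapest open site.
  R-α→P2 8, R-β→P2 4, R-γ→P2 6, R-δ→P3 7, R-ε→P3 3, R-ζ→P2 4
  travel time 32, fixed 14 → total 46.
Compare {P1, P3}: travel time 33 + fixed 15 = 48.
Compare {P2}: travel time 46 + fixed 7 = 53.
Compare {P3}: travel time 46 + fixed 7 = 53.
All other subsets cost ≥ 48. Minimum total cost: 46.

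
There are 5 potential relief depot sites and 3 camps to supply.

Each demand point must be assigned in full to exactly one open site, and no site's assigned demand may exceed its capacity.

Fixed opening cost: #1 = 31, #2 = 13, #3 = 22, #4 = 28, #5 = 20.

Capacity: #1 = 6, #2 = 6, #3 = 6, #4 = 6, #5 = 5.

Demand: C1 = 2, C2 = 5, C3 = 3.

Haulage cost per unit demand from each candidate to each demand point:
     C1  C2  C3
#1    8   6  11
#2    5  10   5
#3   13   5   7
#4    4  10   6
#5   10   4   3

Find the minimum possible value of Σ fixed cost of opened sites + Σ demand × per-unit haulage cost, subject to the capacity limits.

Open {#2, #5}; cheapest assignment that respects the capacities:
  #2 (cap 6, load 5): C1, C3 — cost 2×5 + 3×5 = 25
  #5 (cap 5, load 5): C2 — cost 5×4 = 20
  Shipping 45, fixed 33 → total 78.
  Any other capacity-feasible assignment to {#2, #5} ships for at least 45.
Compare {#2, #3}: its best feasible assignment gives total 85.
Compare {#4, #5}: its best feasible assignment gives total 94.
Every other set of open sites that can feasibly serve all demand totals ≥ 85 even under its best assignment. Minimum: 78.

78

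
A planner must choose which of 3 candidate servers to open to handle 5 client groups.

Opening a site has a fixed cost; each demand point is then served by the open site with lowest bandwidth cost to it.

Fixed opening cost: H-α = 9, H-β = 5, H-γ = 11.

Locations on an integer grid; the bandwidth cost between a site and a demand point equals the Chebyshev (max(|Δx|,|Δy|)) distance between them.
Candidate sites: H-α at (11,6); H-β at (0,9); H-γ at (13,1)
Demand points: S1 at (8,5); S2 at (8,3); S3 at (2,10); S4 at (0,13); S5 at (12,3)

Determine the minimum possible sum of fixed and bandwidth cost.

29

Open {H-α, H-β}: assign each demand point to its cheapest open site.
  S1→H-α 3, S2→H-α 3, S3→H-β 2, S4→H-β 4, S5→H-α 3
  bandwidth cost 15, fixed 14 → total 29.
Compare {H-β, H-γ}: bandwidth cost 18 + fixed 16 = 34.
Compare {H-α}: bandwidth cost 29 + fixed 9 = 38.
Compare {H-β}: bandwidth cost 34 + fixed 5 = 39.
All other subsets cost ≥ 34. Minimum total cost: 29.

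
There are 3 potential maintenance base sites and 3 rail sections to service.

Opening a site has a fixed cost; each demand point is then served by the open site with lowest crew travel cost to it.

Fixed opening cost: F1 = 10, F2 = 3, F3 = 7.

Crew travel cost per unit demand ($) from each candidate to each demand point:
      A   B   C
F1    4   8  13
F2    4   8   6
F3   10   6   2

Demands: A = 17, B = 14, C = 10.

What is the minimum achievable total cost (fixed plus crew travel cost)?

182

Open {F2, F3}: assign each demand point to its cheapest open site.
  A→F2 17×4=68, B→F3 14×6=84, C→F3 10×2=20
  crew travel cost 172, fixed 10 → total 182.
Compare {F1, F3}: crew travel cost 172 + fixed 17 = 189.
Compare {F1, F2, F3}: crew travel cost 172 + fixed 20 = 192.
Compare {F2}: crew travel cost 240 + fixed 3 = 243.
All other subsets cost ≥ 189. Minimum total cost: 182.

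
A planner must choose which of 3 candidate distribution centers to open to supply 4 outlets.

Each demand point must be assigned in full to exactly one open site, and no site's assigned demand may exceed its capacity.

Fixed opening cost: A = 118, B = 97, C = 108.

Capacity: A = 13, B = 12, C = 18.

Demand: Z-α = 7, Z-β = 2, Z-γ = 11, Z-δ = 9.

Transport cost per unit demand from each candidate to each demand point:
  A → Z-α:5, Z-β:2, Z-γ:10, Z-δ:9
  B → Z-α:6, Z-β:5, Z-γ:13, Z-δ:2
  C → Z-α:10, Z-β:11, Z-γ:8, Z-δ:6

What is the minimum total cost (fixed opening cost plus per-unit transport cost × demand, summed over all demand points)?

391

Open {B, C}; cheapest assignment that respects the capacities:
  B (cap 12, load 11): Z-β, Z-δ — cost 2×5 + 9×2 = 28
  C (cap 18, load 18): Z-α, Z-γ — cost 7×10 + 11×8 = 158
  Shipping 186, fixed 205 → total 391.
  Any other capacity-feasible assignment to {B, C} ships for at least 186.
Compare {A, C}: its best feasible assignment gives total 464.
Compare {A, B, C}: its best feasible assignment gives total 468.
Every other set of open sites that can feasibly serve all demand totals ≥ 464 even under its best assignment. Minimum: 391.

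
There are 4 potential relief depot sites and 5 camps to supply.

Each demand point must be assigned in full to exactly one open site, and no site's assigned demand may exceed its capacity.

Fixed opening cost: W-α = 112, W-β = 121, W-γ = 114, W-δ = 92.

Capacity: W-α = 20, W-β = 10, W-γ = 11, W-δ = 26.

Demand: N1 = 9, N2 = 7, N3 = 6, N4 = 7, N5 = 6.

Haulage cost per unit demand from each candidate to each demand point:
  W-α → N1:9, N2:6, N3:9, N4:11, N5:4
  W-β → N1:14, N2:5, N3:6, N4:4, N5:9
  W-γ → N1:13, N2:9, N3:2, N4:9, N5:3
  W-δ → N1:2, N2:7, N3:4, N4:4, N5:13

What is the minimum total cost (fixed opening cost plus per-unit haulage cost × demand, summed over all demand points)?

Open {W-α, W-δ}; cheapest assignment that respects the capacities:
  W-α (cap 20, load 13): N2, N5 — cost 7×6 + 6×4 = 66
  W-δ (cap 26, load 22): N1, N3, N4 — cost 9×2 + 6×4 + 7×4 = 70
  Shipping 136, fixed 204 → total 340.
  Any other capacity-feasible assignment to {W-α, W-δ} ships for at least 136.
Compare {W-α, W-γ, W-δ}: its best feasible assignment gives total 442.
Compare {W-β, W-γ, W-δ}: its best feasible assignment gives total 450.
Every other set of open sites that can feasibly serve all demand totals ≥ 442 even under its best assignment. Minimum: 340.

340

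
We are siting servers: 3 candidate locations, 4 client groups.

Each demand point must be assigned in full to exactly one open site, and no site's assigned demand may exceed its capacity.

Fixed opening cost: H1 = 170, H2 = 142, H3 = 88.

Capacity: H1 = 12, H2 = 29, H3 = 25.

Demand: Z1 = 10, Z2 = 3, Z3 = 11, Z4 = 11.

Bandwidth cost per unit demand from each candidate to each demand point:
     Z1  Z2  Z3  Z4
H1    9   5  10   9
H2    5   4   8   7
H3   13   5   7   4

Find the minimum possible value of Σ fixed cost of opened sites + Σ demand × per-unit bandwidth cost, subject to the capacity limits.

413

Open {H2, H3}; cheapest assignment that respects the capacities:
  H2 (cap 29, load 13): Z1, Z2 — cost 10×5 + 3×4 = 62
  H3 (cap 25, load 22): Z3, Z4 — cost 11×7 + 11×4 = 121
  Shipping 183, fixed 230 → total 413.
  Any other capacity-feasible assignment to {H2, H3} ships for at least 183.
Compare {H1, H3}: its best feasible assignment gives total 484.
Compare {H1, H2}: its best feasible assignment gives total 561.
Every other set of open sites that can feasibly serve all demand totals ≥ 484 even under its best assignment. Minimum: 413.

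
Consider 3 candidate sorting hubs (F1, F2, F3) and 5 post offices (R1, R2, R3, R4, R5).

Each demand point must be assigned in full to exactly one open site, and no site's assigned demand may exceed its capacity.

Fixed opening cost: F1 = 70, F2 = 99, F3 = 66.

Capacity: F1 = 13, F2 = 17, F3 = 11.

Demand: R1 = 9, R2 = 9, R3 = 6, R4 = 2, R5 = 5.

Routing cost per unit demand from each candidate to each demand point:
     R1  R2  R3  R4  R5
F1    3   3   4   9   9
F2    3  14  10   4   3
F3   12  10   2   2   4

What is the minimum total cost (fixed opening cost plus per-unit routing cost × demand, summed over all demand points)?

Open {F1, F2, F3}; cheapest assignment that respects the capacities:
  F1 (cap 13, load 9): R2 — cost 9×3 = 27
  F2 (cap 17, load 14): R1, R5 — cost 9×3 + 5×3 = 42
  F3 (cap 11, load 8): R3, R4 — cost 6×2 + 2×2 = 16
  Shipping 85, fixed 235 → total 320.
  Any other capacity-feasible assignment to {F1, F2, F3} ships for at least 85.
Total demand is 31 and no other set of sites has combined capacity ≥ 31, so {F1, F2, F3} is the only feasible choice of open sites. Minimum: 320.

320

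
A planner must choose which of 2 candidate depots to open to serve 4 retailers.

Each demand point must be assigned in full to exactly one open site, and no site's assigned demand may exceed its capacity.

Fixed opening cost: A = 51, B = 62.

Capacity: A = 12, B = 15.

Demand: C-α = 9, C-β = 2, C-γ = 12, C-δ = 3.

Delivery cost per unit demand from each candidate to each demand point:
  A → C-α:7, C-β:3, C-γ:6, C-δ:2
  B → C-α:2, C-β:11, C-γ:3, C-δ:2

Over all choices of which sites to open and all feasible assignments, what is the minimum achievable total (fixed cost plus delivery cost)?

224

Open {A, B}; cheapest assignment that respects the capacities:
  A (cap 12, load 11): C-α, C-β — cost 9×7 + 2×3 = 69
  B (cap 15, load 15): C-γ, C-δ — cost 12×3 + 3×2 = 42
  Shipping 111, fixed 113 → total 224.
  Any other capacity-feasible assignment to {A, B} ships for at least 111.
Total demand is 26 and no other set of sites has combined capacity ≥ 26, so {A, B} is the only feasible choice of open sites. Minimum: 224.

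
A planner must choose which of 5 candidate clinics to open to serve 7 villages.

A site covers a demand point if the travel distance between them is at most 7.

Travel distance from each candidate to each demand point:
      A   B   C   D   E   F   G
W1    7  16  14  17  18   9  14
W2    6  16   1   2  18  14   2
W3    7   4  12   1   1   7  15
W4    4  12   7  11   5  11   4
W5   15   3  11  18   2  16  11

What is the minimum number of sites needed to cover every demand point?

Coverage sets (demand points within 7 of each site):
  W1: {A}
  W2: {A, C, D, G}
  W3: {A, B, D, E, F}
  W4: {A, C, E, G}
  W5: {B, E}
No single site covers all 7 demand points.
But {W2, W3} covers everything, so the minimum is 2.

2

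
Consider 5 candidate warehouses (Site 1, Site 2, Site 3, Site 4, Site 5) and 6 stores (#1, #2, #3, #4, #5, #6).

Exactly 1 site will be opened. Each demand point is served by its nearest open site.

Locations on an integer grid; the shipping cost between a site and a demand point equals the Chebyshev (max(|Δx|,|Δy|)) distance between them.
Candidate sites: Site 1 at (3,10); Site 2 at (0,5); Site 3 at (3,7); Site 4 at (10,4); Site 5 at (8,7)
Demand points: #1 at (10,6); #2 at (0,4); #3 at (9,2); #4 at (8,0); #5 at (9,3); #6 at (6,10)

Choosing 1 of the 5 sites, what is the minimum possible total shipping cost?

25

Open {Site 4}.
  #1→Site 4 2, #2→Site 4 10, #3→Site 4 2, #4→Site 4 4, #5→Site 4 1, #6→Site 4 6  ⇒ total 25.
Compare {Site 5}: total 29.
Compare {Site 3}: total 32.
No size-1 selection does better; minimum is 25.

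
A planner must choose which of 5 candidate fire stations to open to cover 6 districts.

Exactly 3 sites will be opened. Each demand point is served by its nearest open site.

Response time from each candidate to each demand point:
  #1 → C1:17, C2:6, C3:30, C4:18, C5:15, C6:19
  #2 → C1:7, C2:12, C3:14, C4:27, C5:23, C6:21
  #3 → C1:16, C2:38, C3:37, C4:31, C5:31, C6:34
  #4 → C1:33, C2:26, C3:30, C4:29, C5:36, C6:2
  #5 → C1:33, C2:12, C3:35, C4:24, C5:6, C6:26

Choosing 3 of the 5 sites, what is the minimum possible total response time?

Open {#1, #2, #4}.
  C1→#2 7, C2→#1 6, C3→#2 14, C4→#1 18, C5→#1 15, C6→#4 2  ⇒ total 62.
Compare {#2, #4, #5}: total 65.
Compare {#1, #2, #5}: total 70.
No size-3 selection does better; minimum is 62.

62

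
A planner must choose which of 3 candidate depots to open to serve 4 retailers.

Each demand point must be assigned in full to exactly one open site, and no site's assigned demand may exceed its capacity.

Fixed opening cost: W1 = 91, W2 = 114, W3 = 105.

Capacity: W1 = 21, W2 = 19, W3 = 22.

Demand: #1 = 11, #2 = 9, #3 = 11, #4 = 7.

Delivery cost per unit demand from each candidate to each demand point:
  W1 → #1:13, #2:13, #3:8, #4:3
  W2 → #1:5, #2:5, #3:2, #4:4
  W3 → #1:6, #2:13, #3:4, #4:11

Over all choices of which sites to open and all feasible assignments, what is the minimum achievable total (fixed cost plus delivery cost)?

402

Open {W2, W3}; cheapest assignment that respects the capacities:
  W2 (cap 19, load 16): #2, #4 — cost 9×5 + 7×4 = 73
  W3 (cap 22, load 22): #1, #3 — cost 11×6 + 11×4 = 110
  Shipping 183, fixed 219 → total 402.
  Any other capacity-feasible assignment to {W2, W3} ships for at least 183.
Compare {W1, W3}: its best feasible assignment gives total 444.
Compare {W1, W2, W3}: its best feasible assignment gives total 486.
Every other set of open sites that can feasibly serve all demand totals ≥ 444 even under its best assignment. Minimum: 402.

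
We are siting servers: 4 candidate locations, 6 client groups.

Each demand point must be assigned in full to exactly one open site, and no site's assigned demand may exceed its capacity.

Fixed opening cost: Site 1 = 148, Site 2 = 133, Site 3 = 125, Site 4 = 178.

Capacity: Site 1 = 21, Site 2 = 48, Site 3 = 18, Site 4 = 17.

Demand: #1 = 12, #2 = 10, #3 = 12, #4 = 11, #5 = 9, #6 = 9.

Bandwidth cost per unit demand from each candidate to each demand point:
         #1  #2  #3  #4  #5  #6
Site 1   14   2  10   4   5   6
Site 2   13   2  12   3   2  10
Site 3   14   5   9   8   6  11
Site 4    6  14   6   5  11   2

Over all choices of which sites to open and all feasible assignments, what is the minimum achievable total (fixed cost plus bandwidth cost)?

Open {Site 1, Site 2}; cheapest assignment that respects the capacities:
  Site 1 (cap 21, load 21): #3, #6 — cost 12×10 + 9×6 = 174
  Site 2 (cap 48, load 42): #1, #2, #4, #5 — cost 12×13 + 10×2 + 11×3 + 9×2 = 227
  Shipping 401, fixed 281 → total 682.
  Any other capacity-feasible assignment to {Site 1, Site 2} ships for at least 401.
Compare {Site 2, Site 3}: its best feasible assignment gives total 764.
Compare {Site 1, Site 2, Site 4}: its best feasible assignment gives total 776.
Every other set of open sites that can feasibly serve all demand totals ≥ 764 even under its best assignment. Minimum: 682.

682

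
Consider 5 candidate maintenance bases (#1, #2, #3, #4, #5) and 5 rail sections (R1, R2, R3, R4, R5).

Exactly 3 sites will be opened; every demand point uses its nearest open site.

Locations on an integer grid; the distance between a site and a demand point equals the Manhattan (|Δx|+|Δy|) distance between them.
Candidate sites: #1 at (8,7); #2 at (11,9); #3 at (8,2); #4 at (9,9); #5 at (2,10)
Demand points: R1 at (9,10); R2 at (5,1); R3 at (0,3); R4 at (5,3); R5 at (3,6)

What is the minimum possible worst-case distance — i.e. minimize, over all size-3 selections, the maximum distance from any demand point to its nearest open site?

9

Open {#1, #2, #3}.
  Farthest demand point is R3 at distance 9 (to #3); all others are ≤ 9.
With {#1, #2, #5} the worst case is 9.
With {#1, #3, #4} the worst case is 9.
No size-3 selection achieves below 9.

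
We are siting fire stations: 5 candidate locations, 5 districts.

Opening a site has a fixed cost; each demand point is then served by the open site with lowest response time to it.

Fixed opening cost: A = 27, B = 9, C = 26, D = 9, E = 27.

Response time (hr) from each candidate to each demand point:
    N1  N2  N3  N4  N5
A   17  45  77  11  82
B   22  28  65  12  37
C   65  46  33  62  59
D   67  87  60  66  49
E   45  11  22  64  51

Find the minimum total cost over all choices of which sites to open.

140

Open {B, E}: assign each demand point to its cheapest open site.
  N1→B 22, N2→E 11, N3→E 22, N4→B 12, N5→B 37
  response time 104, fixed 36 → total 140.
Compare {B, D, E}: response time 104 + fixed 45 = 149.
Compare {A, B, E}: response time 98 + fixed 63 = 161.
Compare {A, E}: response time 112 + fixed 54 = 166.
All other subsets cost ≥ 149. Minimum total cost: 140.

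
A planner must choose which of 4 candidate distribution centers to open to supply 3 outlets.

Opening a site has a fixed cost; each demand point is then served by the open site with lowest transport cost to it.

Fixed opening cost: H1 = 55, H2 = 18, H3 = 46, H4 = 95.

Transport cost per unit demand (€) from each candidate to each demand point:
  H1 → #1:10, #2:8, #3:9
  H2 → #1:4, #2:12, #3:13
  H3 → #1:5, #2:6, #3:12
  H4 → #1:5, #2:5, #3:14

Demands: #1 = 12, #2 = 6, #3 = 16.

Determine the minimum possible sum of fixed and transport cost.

Open {H1, H2}: assign each demand point to its cheapest open site.
  #1→H2 12×4=48, #2→H1 6×8=48, #3→H1 16×9=144
  transport cost 240, fixed 73 → total 313.
Compare {H3}: transport cost 288 + fixed 46 = 334.
Compare {H2, H3}: transport cost 276 + fixed 64 = 340.
Compare {H1, H3}: transport cost 240 + fixed 101 = 341.
All other subsets cost ≥ 334. Minimum total cost: 313.

313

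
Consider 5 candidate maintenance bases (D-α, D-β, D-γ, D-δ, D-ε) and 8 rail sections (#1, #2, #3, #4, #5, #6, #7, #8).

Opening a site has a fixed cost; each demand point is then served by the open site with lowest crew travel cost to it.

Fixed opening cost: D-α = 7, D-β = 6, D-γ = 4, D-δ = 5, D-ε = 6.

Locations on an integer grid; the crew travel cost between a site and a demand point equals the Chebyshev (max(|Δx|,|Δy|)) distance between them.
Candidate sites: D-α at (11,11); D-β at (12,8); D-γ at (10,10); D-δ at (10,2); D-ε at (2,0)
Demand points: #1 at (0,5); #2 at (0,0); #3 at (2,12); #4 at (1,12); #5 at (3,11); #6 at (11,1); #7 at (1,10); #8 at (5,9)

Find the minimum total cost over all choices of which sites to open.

61

Open {D-γ, D-δ, D-ε}: assign each demand point to its cheapest open site.
  #1→D-ε 5, #2→D-ε 2, #3→D-γ 8, #4→D-γ 9, #5→D-γ 7, #6→D-δ 1, #7→D-γ 9, #8→D-γ 5
  crew travel cost 46, fixed 15 → total 61.
Compare {D-γ, D-ε}: crew travel cost 54 + fixed 10 = 64.
Compare {D-δ, D-ε}: crew travel cost 53 + fixed 11 = 64.
Compare {D-β, D-γ, D-δ, D-ε}: crew travel cost 46 + fixed 21 = 67.
All other subsets cost ≥ 64. Minimum total cost: 61.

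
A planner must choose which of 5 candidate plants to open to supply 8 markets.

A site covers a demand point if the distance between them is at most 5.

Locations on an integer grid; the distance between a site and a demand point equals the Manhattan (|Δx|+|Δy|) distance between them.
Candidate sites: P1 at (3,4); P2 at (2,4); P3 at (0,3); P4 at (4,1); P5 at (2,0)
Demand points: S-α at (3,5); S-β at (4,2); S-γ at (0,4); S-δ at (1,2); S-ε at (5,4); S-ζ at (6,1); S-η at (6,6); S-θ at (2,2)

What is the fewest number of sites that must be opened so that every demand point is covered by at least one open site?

Coverage sets (demand points within 5 of each site):
  P1: {S-α, S-β, S-γ, S-δ, S-ε, S-η, S-θ}
  P2: {S-α, S-β, S-γ, S-δ, S-ε, S-θ}
  P3: {S-α, S-β, S-γ, S-δ, S-θ}
  P4: {S-α, S-β, S-δ, S-ε, S-ζ, S-θ}
  P5: {S-β, S-δ, S-ζ, S-θ}
No single site covers all 8 demand points.
But {P1, P4} covers everything, so the minimum is 2.

2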